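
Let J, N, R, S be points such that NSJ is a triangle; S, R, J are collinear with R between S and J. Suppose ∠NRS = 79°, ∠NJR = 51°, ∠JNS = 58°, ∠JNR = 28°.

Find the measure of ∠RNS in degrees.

1. ∠NJS = 51°  [R on ray JS]
2. ∠JSN = 71°  [△NSJ]
3. ∠NSR = 71°  [R on ray SJ]
4. ∠RNS = 30°  [△NSR]

∠RNS = 30°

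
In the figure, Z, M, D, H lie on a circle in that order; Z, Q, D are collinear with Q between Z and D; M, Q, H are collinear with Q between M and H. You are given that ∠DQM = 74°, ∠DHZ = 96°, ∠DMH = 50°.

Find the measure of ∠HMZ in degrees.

1. ∠MQZ = 106°  [linear pair at Q on ZD]
2. ∠MDZ = 56°  [△MQD]
3. ∠DMZ = 84°  [cyclic ZMDH, opposite ∠M+∠H]
4. ∠DZM = 40°  [△ZMD]
5. ∠HMZ = 34°  [△ZQM]

∠HMZ = 34°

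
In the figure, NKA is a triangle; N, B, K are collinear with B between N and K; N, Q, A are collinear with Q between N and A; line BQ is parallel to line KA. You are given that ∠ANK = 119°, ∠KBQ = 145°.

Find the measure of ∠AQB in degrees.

1. ∠BNQ = 119°  [B on NK, Q on NA]
2. ∠NBQ = 35°  [linear pair at B on NK]
3. ∠BQN = 26°  [△NBQ]
4. ∠AQB = 154°  [linear pair at Q on NA]

∠AQB = 154°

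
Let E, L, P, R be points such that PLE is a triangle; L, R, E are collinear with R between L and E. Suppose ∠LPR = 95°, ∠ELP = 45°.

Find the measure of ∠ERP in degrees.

∠ERP = 140°

1. ∠PLR = 45°  [R on ray LE]
2. ∠LRP = 40°  [△PLR]
3. ∠ERP = 140°  [linear pair at R on LE]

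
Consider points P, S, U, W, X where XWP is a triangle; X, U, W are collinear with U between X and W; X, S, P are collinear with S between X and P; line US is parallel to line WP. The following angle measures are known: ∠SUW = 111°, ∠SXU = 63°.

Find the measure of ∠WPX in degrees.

∠WPX = 48°

1. ∠SUX = 69°  [linear pair at U on XW]
2. ∠USX = 48°  [△XUS]
3. ∠WPX = 48°  [US∥WP, corresponding at S]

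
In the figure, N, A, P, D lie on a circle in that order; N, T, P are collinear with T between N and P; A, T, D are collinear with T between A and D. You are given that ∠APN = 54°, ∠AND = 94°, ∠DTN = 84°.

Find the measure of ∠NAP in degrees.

∠NAP = 74°

1. ∠ADN = 54°  [same arc NA]
2. ∠DAN = 32°  [△NAD]
3. ∠DNP = 42°  [△NTD]
4. ∠DPN = 32°  [same arc ND]
5. ∠NDP = 106°  [△NPD]
6. ∠NAP = 74°  [cyclic NAPD, opposite ∠A+∠D]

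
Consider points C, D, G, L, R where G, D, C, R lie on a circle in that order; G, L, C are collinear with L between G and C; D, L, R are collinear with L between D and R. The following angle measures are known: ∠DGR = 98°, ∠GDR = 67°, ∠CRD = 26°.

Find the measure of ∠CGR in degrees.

1. ∠DCR = 82°  [cyclic GDCR, opposite ∠G+∠C]
2. ∠CDR = 72°  [△DCR]
3. ∠CGR = 72°  [same arc CR]

∠CGR = 72°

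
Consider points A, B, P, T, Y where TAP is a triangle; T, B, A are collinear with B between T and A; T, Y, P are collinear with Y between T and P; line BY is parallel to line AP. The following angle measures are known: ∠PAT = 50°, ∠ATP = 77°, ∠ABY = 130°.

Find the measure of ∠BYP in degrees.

∠BYP = 127°

1. ∠APT = 53°  [△TAP]
2. ∠BYT = 53°  [BY∥AP, corresponding at Y]
3. ∠BYP = 127°  [linear pair at Y on TP]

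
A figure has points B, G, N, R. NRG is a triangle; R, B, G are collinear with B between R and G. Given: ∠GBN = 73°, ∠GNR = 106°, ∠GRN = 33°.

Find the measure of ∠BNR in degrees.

1. ∠NBR = 107°  [linear pair at B on RG]
2. ∠BRN = 33°  [B on ray RG]
3. ∠BNR = 40°  [△NRB]

∠BNR = 40°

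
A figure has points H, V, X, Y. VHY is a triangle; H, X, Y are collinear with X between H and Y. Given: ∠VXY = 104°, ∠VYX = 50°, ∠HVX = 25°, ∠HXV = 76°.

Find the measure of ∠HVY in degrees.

∠HVY = 51°

1. ∠HYV = 50°  [X on ray YH]
2. ∠VHX = 79°  [△VHX]
3. ∠VHY = 79°  [X on ray HY]
4. ∠HVY = 51°  [△VHY]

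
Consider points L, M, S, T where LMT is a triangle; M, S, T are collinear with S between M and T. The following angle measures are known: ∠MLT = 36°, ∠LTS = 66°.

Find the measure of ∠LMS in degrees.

1. ∠LTM = 66°  [S on ray TM]
2. ∠LMT = 78°  [△LMT]
3. ∠LMS = 78°  [S on ray MT]

∠LMS = 78°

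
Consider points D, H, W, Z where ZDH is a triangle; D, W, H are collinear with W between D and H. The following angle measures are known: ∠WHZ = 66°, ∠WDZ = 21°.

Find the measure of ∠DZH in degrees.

∠DZH = 93°

1. ∠DHZ = 66°  [W on ray HD]
2. ∠HDZ = 21°  [W on ray DH]
3. ∠DZH = 93°  [△ZDH]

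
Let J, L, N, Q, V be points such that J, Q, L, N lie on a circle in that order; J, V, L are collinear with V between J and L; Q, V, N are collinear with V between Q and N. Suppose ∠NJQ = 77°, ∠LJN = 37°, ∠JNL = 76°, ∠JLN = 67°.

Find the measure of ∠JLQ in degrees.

∠JLQ = 36°

1. ∠JQN = 67°  [same arc JN]
2. ∠JNQ = 36°  [△JQN]
3. ∠JLQ = 36°  [same arc JQ]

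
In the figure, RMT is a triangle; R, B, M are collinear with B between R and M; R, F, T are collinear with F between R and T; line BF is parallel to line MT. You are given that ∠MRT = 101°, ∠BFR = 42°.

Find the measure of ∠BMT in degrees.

∠BMT = 37°

1. ∠BRF = 101°  [B on RM, F on RT]
2. ∠FBR = 37°  [△RBF]
3. ∠FBM = 143°  [linear pair at B on RM]
4. ∠BMT = 37°  [BF∥MT, co-interior at M–B]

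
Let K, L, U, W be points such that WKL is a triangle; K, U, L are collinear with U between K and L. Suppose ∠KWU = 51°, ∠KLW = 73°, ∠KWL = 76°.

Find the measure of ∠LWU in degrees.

1. ∠LKW = 31°  [△WKL]
2. ∠ULW = 73°  [U on ray LK]
3. ∠UKW = 31°  [U on ray KL]
4. ∠KUW = 98°  [△WKU]
5. ∠LUW = 82°  [linear pair at U on KL]
6. ∠LWU = 25°  [△WUL]

∠LWU = 25°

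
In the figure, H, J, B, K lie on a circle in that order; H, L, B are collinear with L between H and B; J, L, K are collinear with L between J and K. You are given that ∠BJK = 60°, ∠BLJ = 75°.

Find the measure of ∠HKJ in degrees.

∠HKJ = 45°

1. ∠BHK = 60°  [same arc BK]
2. ∠HLK = 75°  [vertical angles at L]
3. ∠HKJ = 45°  [△HLK]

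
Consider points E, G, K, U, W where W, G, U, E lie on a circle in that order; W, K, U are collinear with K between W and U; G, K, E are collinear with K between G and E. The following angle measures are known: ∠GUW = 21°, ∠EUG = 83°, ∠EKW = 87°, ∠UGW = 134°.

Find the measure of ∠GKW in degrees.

1. ∠GEW = 21°  [same arc WG]
2. ∠GWU = 25°  [△WGU]
3. ∠EWG = 97°  [cyclic WGUE, opposite ∠W+∠U]
4. ∠EGW = 62°  [△WGE]
5. ∠GKW = 93°  [△WKG]

∠GKW = 93°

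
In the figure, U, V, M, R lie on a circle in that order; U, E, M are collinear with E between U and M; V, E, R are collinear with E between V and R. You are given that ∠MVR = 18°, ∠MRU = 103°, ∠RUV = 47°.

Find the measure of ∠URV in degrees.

∠URV = 74°

1. ∠MUR = 18°  [same arc MR]
2. ∠RMU = 59°  [△UMR]
3. ∠RVU = 59°  [same arc UR]
4. ∠URV = 74°  [△UVR]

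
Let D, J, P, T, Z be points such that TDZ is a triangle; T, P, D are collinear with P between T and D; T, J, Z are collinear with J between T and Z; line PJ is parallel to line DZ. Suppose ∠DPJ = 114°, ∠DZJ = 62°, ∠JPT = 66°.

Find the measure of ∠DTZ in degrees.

∠DTZ = 52°

1. ∠DZT = 62°  [J on ray ZT]
2. ∠TDZ = 66°  [PJ∥DZ, corresponding at P]
3. ∠DTZ = 52°  [△TDZ]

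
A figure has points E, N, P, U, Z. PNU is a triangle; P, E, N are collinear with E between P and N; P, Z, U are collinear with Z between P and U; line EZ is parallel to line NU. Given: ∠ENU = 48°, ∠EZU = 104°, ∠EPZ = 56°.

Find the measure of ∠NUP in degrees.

∠NUP = 76°

1. ∠PNU = 48°  [E on ray NP]
2. ∠NPU = 56°  [E on PN, Z on PU]
3. ∠NUP = 76°  [△PNU]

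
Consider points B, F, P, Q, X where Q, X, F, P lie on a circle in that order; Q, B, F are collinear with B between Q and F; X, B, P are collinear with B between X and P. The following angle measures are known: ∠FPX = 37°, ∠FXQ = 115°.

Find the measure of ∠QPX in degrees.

∠QPX = 28°

1. ∠FQX = 37°  [same arc XF]
2. ∠QFX = 28°  [△QXF]
3. ∠QPX = 28°  [same arc QX]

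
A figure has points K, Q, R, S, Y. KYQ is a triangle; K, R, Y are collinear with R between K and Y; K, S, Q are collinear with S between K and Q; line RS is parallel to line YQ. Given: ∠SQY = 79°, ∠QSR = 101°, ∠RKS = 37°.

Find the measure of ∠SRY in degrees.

1. ∠KSR = 79°  [linear pair at S on KQ]
2. ∠KRS = 64°  [△KRS]
3. ∠SRY = 116°  [linear pair at R on KY]

∠SRY = 116°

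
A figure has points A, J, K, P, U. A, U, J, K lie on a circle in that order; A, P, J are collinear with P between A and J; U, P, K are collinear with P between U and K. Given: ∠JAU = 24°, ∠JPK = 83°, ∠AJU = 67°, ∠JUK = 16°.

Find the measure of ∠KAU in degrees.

1. ∠APU = 83°  [vertical angles at P]
2. ∠AKU = 67°  [same arc AU]
3. ∠AUK = 73°  [△APU]
4. ∠KAU = 40°  [△AUK]

∠KAU = 40°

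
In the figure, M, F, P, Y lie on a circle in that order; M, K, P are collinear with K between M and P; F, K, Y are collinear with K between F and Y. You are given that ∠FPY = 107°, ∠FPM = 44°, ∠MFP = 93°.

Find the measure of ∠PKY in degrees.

∠PKY = 74°

1. ∠FMY = 73°  [cyclic MFPY, opposite ∠M+∠P]
2. ∠FYM = 44°  [same arc MF]
3. ∠FMP = 43°  [△MFP]
4. ∠MFY = 63°  [△MFY]
5. ∠FYP = 43°  [same arc FP]
6. ∠MPY = 63°  [same arc MY]
7. ∠PKY = 74°  [△PKY]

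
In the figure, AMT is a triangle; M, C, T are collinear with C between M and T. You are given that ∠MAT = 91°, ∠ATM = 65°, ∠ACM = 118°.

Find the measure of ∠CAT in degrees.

∠CAT = 53°

1. ∠ATC = 65°  [C on ray TM]
2. ∠ACT = 62°  [linear pair at C on MT]
3. ∠CAT = 53°  [△ACT]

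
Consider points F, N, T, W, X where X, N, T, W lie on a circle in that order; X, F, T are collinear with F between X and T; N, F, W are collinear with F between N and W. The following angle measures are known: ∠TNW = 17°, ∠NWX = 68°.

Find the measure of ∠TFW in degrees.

1. ∠TXW = 17°  [same arc TW]
2. ∠WFX = 95°  [△XFW]
3. ∠TFW = 85°  [linear pair at F on XT]

∠TFW = 85°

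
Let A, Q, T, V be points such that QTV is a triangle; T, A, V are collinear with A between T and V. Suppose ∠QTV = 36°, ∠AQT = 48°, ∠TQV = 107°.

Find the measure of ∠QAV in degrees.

1. ∠ATQ = 36°  [A on ray TV]
2. ∠QAT = 96°  [△QTA]
3. ∠QAV = 84°  [linear pair at A on TV]

∠QAV = 84°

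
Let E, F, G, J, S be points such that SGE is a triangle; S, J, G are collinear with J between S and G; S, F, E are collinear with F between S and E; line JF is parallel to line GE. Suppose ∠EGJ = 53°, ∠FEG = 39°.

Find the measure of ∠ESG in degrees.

1. ∠EGS = 53°  [J on ray GS]
2. ∠GES = 39°  [F on ray ES]
3. ∠ESG = 88°  [△SGE]

∠ESG = 88°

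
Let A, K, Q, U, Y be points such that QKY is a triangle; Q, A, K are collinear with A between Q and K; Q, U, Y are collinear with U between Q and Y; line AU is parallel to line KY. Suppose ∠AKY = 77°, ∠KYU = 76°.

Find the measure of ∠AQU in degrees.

∠AQU = 27°

1. ∠QKY = 77°  [A on ray KQ]
2. ∠KYQ = 76°  [U on ray YQ]
3. ∠KQY = 27°  [△QKY]
4. ∠AQU = 27°  [A on QK, U on QY]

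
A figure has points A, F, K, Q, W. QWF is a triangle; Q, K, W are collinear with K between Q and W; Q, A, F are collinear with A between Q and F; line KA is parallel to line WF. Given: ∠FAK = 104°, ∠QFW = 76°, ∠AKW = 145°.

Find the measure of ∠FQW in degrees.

1. ∠KAQ = 76°  [linear pair at A on QF]
2. ∠AKQ = 35°  [linear pair at K on QW]
3. ∠AQK = 69°  [△QKA]
4. ∠FQW = 69°  [K on QW, A on QF]

∠FQW = 69°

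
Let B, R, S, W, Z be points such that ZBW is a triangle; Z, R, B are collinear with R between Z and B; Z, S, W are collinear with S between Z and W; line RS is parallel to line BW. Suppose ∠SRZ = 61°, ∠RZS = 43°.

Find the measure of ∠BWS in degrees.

1. ∠RSZ = 76°  [△ZRS]
2. ∠RSW = 104°  [linear pair at S on ZW]
3. ∠BWS = 76°  [RS∥BW, co-interior at W–S]

∠BWS = 76°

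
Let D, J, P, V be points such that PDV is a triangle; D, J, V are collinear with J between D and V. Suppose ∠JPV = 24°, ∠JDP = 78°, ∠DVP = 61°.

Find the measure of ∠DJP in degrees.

1. ∠JVP = 61°  [J on ray VD]
2. ∠PJV = 95°  [△PJV]
3. ∠DJP = 85°  [linear pair at J on DV]

∠DJP = 85°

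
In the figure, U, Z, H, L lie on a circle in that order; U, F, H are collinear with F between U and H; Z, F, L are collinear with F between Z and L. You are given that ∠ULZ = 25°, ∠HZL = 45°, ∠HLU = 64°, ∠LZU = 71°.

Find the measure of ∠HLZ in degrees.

1. ∠UHZ = 25°  [same arc UZ]
2. ∠HZU = 116°  [cyclic UZHL, opposite ∠Z+∠L]
3. ∠HUZ = 39°  [△UZH]
4. ∠HLZ = 39°  [same arc ZH]

∠HLZ = 39°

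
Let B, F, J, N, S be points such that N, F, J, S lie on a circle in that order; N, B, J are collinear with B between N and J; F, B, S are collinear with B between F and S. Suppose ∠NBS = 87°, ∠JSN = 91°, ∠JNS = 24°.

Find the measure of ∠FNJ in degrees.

1. ∠FBJ = 87°  [vertical angles at B]
2. ∠JFN = 89°  [cyclic NFJS, opposite ∠F+∠S]
3. ∠JFS = 24°  [same arc JS]
4. ∠FJN = 69°  [△FBJ]
5. ∠FNJ = 22°  [△NFJ]

∠FNJ = 22°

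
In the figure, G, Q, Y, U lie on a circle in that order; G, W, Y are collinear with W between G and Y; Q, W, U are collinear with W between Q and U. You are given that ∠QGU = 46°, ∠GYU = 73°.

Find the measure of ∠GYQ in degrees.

∠GYQ = 61°

1. ∠GQU = 73°  [same arc GU]
2. ∠GUQ = 61°  [△GQU]
3. ∠GYQ = 61°  [same arc GQ]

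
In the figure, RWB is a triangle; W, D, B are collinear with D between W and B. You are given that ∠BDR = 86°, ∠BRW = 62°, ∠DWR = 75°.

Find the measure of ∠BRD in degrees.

1. ∠BWR = 75°  [D on ray WB]
2. ∠RBW = 43°  [△RWB]
3. ∠DBR = 43°  [D on ray BW]
4. ∠BRD = 51°  [△RDB]

∠BRD = 51°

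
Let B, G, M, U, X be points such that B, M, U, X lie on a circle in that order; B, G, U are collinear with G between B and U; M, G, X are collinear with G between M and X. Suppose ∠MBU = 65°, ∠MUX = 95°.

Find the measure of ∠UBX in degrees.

1. ∠MXU = 65°  [same arc MU]
2. ∠UMX = 20°  [△MUX]
3. ∠UBX = 20°  [same arc UX]

∠UBX = 20°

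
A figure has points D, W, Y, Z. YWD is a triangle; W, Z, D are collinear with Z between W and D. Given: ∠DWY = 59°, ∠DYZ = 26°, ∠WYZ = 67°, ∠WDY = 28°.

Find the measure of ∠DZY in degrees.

∠DZY = 126°

1. ∠YWZ = 59°  [Z on ray WD]
2. ∠WZY = 54°  [△YWZ]
3. ∠DZY = 126°  [linear pair at Z on WD]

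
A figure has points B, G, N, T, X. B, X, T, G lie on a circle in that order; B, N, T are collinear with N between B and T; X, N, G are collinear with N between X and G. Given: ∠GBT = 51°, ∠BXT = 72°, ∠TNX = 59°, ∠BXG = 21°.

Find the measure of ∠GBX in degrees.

∠GBX = 89°

1. ∠BNG = 59°  [vertical angles at N]
2. ∠BGX = 70°  [△BNG]
3. ∠GBX = 89°  [△BXG]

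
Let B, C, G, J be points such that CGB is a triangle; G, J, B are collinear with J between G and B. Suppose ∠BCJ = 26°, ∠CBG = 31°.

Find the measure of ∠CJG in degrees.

1. ∠CBJ = 31°  [J on ray BG]
2. ∠BJC = 123°  [△CJB]
3. ∠CJG = 57°  [linear pair at J on GB]

∠CJG = 57°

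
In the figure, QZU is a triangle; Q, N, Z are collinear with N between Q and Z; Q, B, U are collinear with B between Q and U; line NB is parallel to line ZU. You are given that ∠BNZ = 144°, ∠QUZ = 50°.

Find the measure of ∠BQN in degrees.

1. ∠BNQ = 36°  [linear pair at N on QZ]
2. ∠NBQ = 50°  [NB∥ZU, corresponding at B]
3. ∠BQN = 94°  [△QNB]

∠BQN = 94°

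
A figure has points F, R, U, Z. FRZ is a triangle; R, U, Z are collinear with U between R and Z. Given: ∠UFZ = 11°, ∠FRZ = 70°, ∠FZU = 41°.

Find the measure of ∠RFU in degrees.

∠RFU = 58°

1. ∠FUZ = 128°  [△FUZ]
2. ∠FRU = 70°  [U on ray RZ]
3. ∠FUR = 52°  [linear pair at U on RZ]
4. ∠RFU = 58°  [△FRU]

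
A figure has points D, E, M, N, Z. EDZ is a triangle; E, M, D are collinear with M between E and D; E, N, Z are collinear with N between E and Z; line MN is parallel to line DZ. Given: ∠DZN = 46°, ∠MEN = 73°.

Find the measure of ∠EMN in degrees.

1. ∠DZE = 46°  [N on ray ZE]
2. ∠DEZ = 73°  [M on ED, N on EZ]
3. ∠EDZ = 61°  [△EDZ]
4. ∠EMN = 61°  [MN∥DZ, corresponding at M]

∠EMN = 61°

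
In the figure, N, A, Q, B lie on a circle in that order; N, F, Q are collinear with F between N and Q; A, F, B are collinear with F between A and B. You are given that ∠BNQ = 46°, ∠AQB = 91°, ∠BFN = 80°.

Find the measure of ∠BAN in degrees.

∠BAN = 37°

1. ∠ABN = 54°  [△NFB]
2. ∠ANB = 89°  [cyclic NAQB, opposite ∠N+∠Q]
3. ∠BAN = 37°  [△NAB]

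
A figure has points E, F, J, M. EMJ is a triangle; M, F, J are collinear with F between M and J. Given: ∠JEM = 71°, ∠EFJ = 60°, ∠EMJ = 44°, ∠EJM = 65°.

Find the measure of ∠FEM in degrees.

1. ∠EFM = 120°  [linear pair at F on MJ]
2. ∠EMF = 44°  [F on ray MJ]
3. ∠FEM = 16°  [△EMF]

∠FEM = 16°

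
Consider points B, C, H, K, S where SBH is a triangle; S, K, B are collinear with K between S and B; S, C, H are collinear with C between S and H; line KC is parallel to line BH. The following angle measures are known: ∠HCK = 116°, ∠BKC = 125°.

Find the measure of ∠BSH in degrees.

1. ∠KCS = 64°  [linear pair at C on SH]
2. ∠CKS = 55°  [linear pair at K on SB]
3. ∠CSK = 61°  [△SKC]
4. ∠BSH = 61°  [K on SB, C on SH]

∠BSH = 61°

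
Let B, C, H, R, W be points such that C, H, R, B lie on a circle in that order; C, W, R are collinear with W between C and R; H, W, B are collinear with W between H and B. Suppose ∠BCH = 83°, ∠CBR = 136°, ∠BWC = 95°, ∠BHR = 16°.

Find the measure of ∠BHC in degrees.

1. ∠CHR = 44°  [cyclic CHRB, opposite ∠H+∠B]
2. ∠HWR = 95°  [vertical angles at W]
3. ∠CRH = 69°  [△HWR]
4. ∠HCR = 67°  [△CHR]
5. ∠CWH = 85°  [linear pair at W on CR]
6. ∠BHC = 28°  [△CWH]

∠BHC = 28°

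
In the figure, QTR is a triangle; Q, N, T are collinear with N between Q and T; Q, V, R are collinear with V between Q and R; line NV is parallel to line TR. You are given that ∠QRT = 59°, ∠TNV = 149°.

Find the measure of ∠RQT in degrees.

∠RQT = 90°

1. ∠NVQ = 59°  [NV∥TR, corresponding at V]
2. ∠QNV = 31°  [linear pair at N on QT]
3. ∠NQV = 90°  [△QNV]
4. ∠RQT = 90°  [N on QT, V on QR]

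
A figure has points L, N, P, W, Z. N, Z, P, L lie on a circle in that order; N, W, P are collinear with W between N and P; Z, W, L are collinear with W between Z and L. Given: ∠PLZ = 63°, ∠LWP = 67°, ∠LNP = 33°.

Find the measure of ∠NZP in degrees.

∠NZP = 83°

1. ∠LPN = 50°  [△PWL]
2. ∠NLP = 97°  [△NPL]
3. ∠NZP = 83°  [cyclic NZPL, opposite ∠Z+∠L]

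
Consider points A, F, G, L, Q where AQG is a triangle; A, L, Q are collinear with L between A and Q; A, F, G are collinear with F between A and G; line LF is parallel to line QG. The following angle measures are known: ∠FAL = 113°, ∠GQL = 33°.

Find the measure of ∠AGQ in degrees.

1. ∠GAQ = 113°  [L on AQ, F on AG]
2. ∠AQG = 33°  [L on ray QA]
3. ∠AGQ = 34°  [△AQG]

∠AGQ = 34°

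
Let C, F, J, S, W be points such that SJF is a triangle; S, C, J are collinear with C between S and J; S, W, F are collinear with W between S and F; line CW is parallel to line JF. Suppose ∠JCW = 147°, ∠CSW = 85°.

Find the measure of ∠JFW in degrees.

1. ∠SCW = 33°  [linear pair at C on SJ]
2. ∠CWS = 62°  [△SCW]
3. ∠CWF = 118°  [linear pair at W on SF]
4. ∠JFW = 62°  [CW∥JF, co-interior at F–W]

∠JFW = 62°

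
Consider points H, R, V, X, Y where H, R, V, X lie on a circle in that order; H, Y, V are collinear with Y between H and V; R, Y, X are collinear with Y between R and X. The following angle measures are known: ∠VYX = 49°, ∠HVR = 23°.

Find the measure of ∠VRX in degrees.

∠VRX = 26°

1. ∠HYR = 49°  [vertical angles at Y]
2. ∠RYV = 131°  [linear pair at Y on HV]
3. ∠VRX = 26°  [△RYV]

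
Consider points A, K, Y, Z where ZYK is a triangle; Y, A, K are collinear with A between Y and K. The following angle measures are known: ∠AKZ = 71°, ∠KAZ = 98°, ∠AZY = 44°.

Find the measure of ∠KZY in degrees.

∠KZY = 55°

1. ∠YKZ = 71°  [A on ray KY]
2. ∠YAZ = 82°  [linear pair at A on YK]
3. ∠AYZ = 54°  [△ZYA]
4. ∠KYZ = 54°  [A on ray YK]
5. ∠KZY = 55°  [△ZYK]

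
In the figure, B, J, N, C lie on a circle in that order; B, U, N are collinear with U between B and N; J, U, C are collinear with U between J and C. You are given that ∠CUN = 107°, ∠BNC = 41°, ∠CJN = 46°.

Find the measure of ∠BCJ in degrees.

∠BCJ = 61°

1. ∠BUC = 73°  [linear pair at U on BN]
2. ∠CBN = 46°  [same arc NC]
3. ∠BCJ = 61°  [△BUC]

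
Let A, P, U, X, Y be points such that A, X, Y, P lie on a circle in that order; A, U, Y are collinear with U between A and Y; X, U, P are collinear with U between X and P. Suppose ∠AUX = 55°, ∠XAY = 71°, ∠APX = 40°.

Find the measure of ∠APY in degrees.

1. ∠PUY = 55°  [vertical angles at U]
2. ∠XPY = 71°  [same arc XY]
3. ∠AUP = 125°  [linear pair at U on AY]
4. ∠AYP = 54°  [△YUP]
5. ∠PAY = 15°  [△AUP]
6. ∠APY = 111°  [△AYP]

∠APY = 111°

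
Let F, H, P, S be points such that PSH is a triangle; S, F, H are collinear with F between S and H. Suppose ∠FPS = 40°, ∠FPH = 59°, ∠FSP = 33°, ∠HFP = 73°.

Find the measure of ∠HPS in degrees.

1. ∠FHP = 48°  [△PFH]
2. ∠HSP = 33°  [F on ray SH]
3. ∠PHS = 48°  [F on ray HS]
4. ∠HPS = 99°  [△PSH]

∠HPS = 99°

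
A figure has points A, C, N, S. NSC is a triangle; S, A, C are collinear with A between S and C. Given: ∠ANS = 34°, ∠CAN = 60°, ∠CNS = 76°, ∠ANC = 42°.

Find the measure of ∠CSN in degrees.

∠CSN = 26°

1. ∠ACN = 78°  [△NAC]
2. ∠NCS = 78°  [A on ray CS]
3. ∠CSN = 26°  [△NSC]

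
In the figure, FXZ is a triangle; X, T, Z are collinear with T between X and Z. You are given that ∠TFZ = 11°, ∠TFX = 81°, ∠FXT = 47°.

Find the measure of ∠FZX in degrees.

∠FZX = 41°

1. ∠FTX = 52°  [△FXT]
2. ∠FTZ = 128°  [linear pair at T on XZ]
3. ∠FZT = 41°  [△FTZ]
4. ∠FZX = 41°  [T on ray ZX]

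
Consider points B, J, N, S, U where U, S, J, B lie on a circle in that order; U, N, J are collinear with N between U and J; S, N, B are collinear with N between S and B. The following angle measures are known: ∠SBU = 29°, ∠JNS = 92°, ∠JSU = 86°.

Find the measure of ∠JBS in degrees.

∠JBS = 65°

1. ∠SJU = 29°  [same arc US]
2. ∠JUS = 65°  [△USJ]
3. ∠JBS = 65°  [same arc SJ]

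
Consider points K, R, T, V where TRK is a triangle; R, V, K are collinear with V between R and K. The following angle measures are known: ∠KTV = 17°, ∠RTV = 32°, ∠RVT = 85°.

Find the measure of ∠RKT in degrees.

1. ∠KVT = 95°  [linear pair at V on RK]
2. ∠TKV = 68°  [△TVK]
3. ∠RKT = 68°  [V on ray KR]

∠RKT = 68°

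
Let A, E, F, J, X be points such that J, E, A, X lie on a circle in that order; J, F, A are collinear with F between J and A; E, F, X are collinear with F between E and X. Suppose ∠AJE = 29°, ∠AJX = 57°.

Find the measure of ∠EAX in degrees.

1. ∠AXE = 29°  [same arc EA]
2. ∠AEX = 57°  [same arc AX]
3. ∠EAX = 94°  [△EAX]

∠EAX = 94°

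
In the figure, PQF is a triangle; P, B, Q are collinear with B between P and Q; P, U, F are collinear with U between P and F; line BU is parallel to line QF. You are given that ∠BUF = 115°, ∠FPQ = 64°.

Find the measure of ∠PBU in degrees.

∠PBU = 51°

1. ∠BUP = 65°  [linear pair at U on PF]
2. ∠BPU = 64°  [B on PQ, U on PF]
3. ∠PBU = 51°  [△PBU]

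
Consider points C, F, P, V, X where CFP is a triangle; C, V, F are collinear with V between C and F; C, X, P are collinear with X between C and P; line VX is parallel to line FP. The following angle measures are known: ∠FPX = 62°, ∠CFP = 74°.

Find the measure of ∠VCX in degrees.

1. ∠CPF = 62°  [X on ray PC]
2. ∠FCP = 44°  [△CFP]
3. ∠VCX = 44°  [V on CF, X on CP]

∠VCX = 44°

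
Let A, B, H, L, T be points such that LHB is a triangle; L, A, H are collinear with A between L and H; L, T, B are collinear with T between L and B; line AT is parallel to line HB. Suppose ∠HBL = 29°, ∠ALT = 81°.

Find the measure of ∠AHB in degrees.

∠AHB = 70°

1. ∠ATL = 29°  [AT∥HB, corresponding at T]
2. ∠LAT = 70°  [△LAT]
3. ∠HAT = 110°  [linear pair at A on LH]
4. ∠AHB = 70°  [AT∥HB, co-interior at H–A]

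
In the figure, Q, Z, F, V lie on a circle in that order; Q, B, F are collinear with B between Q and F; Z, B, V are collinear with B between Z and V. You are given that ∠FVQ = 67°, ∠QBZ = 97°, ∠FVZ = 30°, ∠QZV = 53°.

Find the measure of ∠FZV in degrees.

1. ∠FZQ = 113°  [cyclic QZFV, opposite ∠Z+∠V]
2. ∠FBZ = 83°  [linear pair at B on QF]
3. ∠FQZ = 30°  [△QBZ]
4. ∠QFZ = 37°  [△QZF]
5. ∠FZV = 60°  [△ZBF]

∠FZV = 60°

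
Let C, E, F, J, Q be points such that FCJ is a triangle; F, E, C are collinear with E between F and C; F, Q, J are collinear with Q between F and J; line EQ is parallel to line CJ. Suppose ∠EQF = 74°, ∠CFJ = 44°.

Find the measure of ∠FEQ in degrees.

∠FEQ = 62°

1. ∠CJF = 74°  [EQ∥CJ, corresponding at Q]
2. ∠FCJ = 62°  [△FCJ]
3. ∠FEQ = 62°  [EQ∥CJ, corresponding at E]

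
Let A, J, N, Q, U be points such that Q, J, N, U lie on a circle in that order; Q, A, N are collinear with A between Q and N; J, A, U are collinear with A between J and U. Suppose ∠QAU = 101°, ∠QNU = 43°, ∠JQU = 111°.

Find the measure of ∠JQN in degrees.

∠JQN = 58°

1. ∠JAN = 101°  [vertical angles at A]
2. ∠QJU = 43°  [same arc QU]
3. ∠JAQ = 79°  [linear pair at A on QN]
4. ∠JQN = 58°  [△QAJ]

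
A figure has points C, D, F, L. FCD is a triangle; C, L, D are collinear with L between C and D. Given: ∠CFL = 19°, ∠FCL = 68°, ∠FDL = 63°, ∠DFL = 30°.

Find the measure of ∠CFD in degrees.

∠CFD = 49°

1. ∠DCF = 68°  [L on ray CD]
2. ∠CDF = 63°  [L on ray DC]
3. ∠CFD = 49°  [△FCD]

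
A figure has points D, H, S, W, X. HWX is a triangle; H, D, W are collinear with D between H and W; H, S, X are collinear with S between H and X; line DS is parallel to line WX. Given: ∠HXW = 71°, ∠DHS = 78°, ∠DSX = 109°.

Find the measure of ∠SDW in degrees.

∠SDW = 149°

1. ∠DSH = 71°  [DS∥WX, corresponding at S]
2. ∠HDS = 31°  [△HDS]
3. ∠SDW = 149°  [linear pair at D on HW]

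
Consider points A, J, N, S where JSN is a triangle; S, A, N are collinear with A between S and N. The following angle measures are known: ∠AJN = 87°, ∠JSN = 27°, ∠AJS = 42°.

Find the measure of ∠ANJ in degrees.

∠ANJ = 24°

1. ∠ASJ = 27°  [A on ray SN]
2. ∠JAS = 111°  [△JSA]
3. ∠JAN = 69°  [linear pair at A on SN]
4. ∠ANJ = 24°  [△JAN]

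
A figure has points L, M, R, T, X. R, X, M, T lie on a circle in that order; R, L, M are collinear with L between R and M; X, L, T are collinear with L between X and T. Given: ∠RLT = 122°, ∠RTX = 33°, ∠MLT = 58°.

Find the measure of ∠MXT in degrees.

1. ∠MLX = 122°  [vertical angles at L]
2. ∠RMX = 33°  [same arc RX]
3. ∠MXT = 25°  [△XLM]

∠MXT = 25°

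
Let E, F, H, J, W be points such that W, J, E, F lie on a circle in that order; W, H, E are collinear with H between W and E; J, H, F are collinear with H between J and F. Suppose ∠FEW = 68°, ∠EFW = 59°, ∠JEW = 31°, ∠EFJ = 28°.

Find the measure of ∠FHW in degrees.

1. ∠EWF = 53°  [△WEF]
2. ∠JFW = 31°  [same arc WJ]
3. ∠FHW = 96°  [△WHF]

∠FHW = 96°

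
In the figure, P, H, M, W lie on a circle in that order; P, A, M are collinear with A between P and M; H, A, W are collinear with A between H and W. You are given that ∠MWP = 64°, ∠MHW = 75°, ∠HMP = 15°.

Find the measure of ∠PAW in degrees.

∠PAW = 90°

1. ∠MPW = 75°  [same arc MW]
2. ∠HWP = 15°  [same arc PH]
3. ∠PAW = 90°  [△PAW]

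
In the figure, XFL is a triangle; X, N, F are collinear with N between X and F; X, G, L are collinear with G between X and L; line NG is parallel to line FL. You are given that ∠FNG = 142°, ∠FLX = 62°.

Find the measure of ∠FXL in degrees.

∠FXL = 80°

1. ∠GNX = 38°  [linear pair at N on XF]
2. ∠NGX = 62°  [NG∥FL, corresponding at G]
3. ∠GXN = 80°  [△XNG]
4. ∠FXL = 80°  [N on XF, G on XL]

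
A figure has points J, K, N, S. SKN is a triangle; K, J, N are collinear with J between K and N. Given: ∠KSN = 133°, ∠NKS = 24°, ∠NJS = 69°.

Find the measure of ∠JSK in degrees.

∠JSK = 45°

1. ∠JKS = 24°  [J on ray KN]
2. ∠KJS = 111°  [linear pair at J on KN]
3. ∠JSK = 45°  [△SKJ]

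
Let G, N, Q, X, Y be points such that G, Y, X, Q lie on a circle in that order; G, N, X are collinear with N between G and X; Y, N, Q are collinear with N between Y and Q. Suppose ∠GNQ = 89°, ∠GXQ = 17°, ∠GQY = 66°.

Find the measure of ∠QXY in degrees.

1. ∠XNY = 89°  [vertical angles at N]
2. ∠QNX = 91°  [linear pair at N on GX]
3. ∠XQY = 72°  [△XNQ]
4. ∠GXY = 66°  [same arc GY]
5. ∠QYX = 25°  [△YNX]
6. ∠QXY = 83°  [△YXQ]

∠QXY = 83°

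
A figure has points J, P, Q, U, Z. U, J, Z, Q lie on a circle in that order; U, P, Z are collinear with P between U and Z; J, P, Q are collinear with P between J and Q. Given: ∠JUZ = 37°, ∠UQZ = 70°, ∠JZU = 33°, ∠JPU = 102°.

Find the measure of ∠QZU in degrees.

1. ∠JQZ = 37°  [same arc JZ]
2. ∠QPZ = 102°  [vertical angles at P]
3. ∠QZU = 41°  [△ZPQ]

∠QZU = 41°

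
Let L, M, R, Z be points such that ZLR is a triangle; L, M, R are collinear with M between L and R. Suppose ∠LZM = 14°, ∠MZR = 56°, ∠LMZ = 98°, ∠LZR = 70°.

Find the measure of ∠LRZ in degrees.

∠LRZ = 42°

1. ∠MLZ = 68°  [△ZLM]
2. ∠RLZ = 68°  [M on ray LR]
3. ∠LRZ = 42°  [△ZLR]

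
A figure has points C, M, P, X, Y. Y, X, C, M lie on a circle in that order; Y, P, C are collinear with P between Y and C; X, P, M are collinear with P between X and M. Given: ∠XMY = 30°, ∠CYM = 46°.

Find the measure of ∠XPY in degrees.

1. ∠XCY = 30°  [same arc YX]
2. ∠CXM = 46°  [same arc CM]
3. ∠CPX = 104°  [△XPC]
4. ∠XPY = 76°  [linear pair at P on YC]

∠XPY = 76°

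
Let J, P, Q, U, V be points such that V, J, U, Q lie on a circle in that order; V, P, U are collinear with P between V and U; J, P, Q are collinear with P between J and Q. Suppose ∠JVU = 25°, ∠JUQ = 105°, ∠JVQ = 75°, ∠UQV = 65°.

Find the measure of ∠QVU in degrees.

1. ∠JQU = 25°  [same arc JU]
2. ∠QJU = 50°  [△JUQ]
3. ∠QVU = 50°  [same arc UQ]

∠QVU = 50°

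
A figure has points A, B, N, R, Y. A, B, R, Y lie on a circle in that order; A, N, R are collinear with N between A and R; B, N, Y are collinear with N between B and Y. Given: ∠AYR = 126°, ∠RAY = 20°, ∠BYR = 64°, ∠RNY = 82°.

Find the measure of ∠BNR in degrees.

1. ∠ABR = 54°  [cyclic ABRY, opposite ∠B+∠Y]
2. ∠RBY = 20°  [same arc RY]
3. ∠BAR = 64°  [same arc BR]
4. ∠ARB = 62°  [△ABR]
5. ∠BNR = 98°  [△BNR]

∠BNR = 98°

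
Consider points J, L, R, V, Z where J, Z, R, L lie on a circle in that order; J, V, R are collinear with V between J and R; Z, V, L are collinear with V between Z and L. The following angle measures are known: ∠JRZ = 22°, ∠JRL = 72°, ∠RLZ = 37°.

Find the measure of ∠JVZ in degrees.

∠JVZ = 71°

1. ∠JZL = 72°  [same arc JL]
2. ∠RJZ = 37°  [same arc ZR]
3. ∠JVZ = 71°  [△JVZ]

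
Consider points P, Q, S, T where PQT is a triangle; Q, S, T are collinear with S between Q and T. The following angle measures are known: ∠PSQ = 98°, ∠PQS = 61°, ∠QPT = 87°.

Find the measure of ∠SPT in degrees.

1. ∠PST = 82°  [linear pair at S on QT]
2. ∠PQT = 61°  [S on ray QT]
3. ∠PTQ = 32°  [△PQT]
4. ∠PTS = 32°  [S on ray TQ]
5. ∠SPT = 66°  [△PST]

∠SPT = 66°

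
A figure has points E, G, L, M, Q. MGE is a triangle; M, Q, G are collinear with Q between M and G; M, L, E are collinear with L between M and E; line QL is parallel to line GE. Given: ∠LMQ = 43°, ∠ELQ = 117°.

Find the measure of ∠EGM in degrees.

1. ∠MLQ = 63°  [linear pair at L on ME]
2. ∠LQM = 74°  [△MQL]
3. ∠EGM = 74°  [QL∥GE, corresponding at Q]

∠EGM = 74°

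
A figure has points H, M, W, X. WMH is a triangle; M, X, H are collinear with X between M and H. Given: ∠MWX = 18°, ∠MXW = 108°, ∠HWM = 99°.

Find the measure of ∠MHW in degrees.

∠MHW = 27°

1. ∠WMX = 54°  [△WMX]
2. ∠HMW = 54°  [X on ray MH]
3. ∠MHW = 27°  [△WMH]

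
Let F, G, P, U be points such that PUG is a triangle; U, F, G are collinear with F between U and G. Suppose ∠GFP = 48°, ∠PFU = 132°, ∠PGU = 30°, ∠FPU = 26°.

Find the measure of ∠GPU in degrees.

∠GPU = 128°

1. ∠FUP = 22°  [△PUF]
2. ∠GUP = 22°  [F on ray UG]
3. ∠GPU = 128°  [△PUG]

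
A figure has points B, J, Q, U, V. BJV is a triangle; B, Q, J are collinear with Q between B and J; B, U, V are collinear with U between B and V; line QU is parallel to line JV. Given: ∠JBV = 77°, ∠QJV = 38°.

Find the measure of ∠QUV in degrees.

∠QUV = 115°

1. ∠BJV = 38°  [Q on ray JB]
2. ∠BVJ = 65°  [△BJV]
3. ∠BUQ = 65°  [QU∥JV, corresponding at U]
4. ∠QUV = 115°  [linear pair at U on BV]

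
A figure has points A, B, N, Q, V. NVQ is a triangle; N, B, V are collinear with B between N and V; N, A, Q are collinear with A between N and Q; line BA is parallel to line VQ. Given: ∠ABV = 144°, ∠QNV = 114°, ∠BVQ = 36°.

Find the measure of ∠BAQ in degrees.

∠BAQ = 150°

1. ∠ABN = 36°  [linear pair at B on NV]
2. ∠ANB = 114°  [B on NV, A on NQ]
3. ∠BAN = 30°  [△NBA]
4. ∠BAQ = 150°  [linear pair at A on NQ]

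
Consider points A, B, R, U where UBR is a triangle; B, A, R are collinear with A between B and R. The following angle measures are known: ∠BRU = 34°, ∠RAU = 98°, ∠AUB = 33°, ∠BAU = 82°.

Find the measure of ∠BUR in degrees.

∠BUR = 81°

1. ∠ABU = 65°  [△UBA]
2. ∠RBU = 65°  [A on ray BR]
3. ∠BUR = 81°  [△UBR]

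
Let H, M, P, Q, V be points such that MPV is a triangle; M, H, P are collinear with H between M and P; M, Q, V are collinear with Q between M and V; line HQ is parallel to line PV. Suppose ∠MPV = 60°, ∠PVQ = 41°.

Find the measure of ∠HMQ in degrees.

1. ∠MVP = 41°  [Q on ray VM]
2. ∠PMV = 79°  [△MPV]
3. ∠HMQ = 79°  [H on MP, Q on MV]

∠HMQ = 79°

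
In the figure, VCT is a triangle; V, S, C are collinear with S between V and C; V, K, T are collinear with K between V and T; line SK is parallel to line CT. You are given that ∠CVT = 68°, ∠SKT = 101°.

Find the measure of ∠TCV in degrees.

∠TCV = 33°

1. ∠KVS = 68°  [S on VC, K on VT]
2. ∠SKV = 79°  [linear pair at K on VT]
3. ∠KSV = 33°  [△VSK]
4. ∠TCV = 33°  [SK∥CT, corresponding at S]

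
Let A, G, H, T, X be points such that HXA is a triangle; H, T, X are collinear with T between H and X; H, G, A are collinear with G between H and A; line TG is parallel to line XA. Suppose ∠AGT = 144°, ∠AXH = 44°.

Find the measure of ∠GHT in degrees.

∠GHT = 100°

1. ∠HGT = 36°  [linear pair at G on HA]
2. ∠GTH = 44°  [TG∥XA, corresponding at T]
3. ∠GHT = 100°  [△HTG]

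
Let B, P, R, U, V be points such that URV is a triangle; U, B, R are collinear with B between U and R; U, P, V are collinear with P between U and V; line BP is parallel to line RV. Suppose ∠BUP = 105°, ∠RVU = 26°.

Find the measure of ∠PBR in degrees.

1. ∠RUV = 105°  [B on UR, P on UV]
2. ∠URV = 49°  [△URV]
3. ∠PBU = 49°  [BP∥RV, corresponding at B]
4. ∠PBR = 131°  [linear pair at B on UR]

∠PBR = 131°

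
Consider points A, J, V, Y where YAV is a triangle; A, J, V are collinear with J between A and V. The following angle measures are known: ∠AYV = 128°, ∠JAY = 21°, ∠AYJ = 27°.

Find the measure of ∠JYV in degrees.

∠JYV = 101°

1. ∠AJY = 132°  [△YAJ]
2. ∠VAY = 21°  [J on ray AV]
3. ∠VJY = 48°  [linear pair at J on AV]
4. ∠AVY = 31°  [△YAV]
5. ∠JVY = 31°  [J on ray VA]
6. ∠JYV = 101°  [△YJV]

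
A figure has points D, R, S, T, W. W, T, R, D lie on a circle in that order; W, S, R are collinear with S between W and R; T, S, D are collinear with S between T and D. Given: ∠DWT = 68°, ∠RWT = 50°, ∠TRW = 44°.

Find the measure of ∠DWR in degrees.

∠DWR = 18°

1. ∠DRT = 112°  [cyclic WTRD, opposite ∠W+∠R]
2. ∠RDT = 50°  [same arc TR]
3. ∠DTR = 18°  [△TRD]
4. ∠DWR = 18°  [same arc RD]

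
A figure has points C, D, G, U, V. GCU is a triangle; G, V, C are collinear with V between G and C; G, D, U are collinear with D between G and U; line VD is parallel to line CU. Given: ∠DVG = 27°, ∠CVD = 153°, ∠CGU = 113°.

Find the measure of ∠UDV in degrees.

1. ∠GCU = 27°  [VD∥CU, corresponding at V]
2. ∠CUG = 40°  [△GCU]
3. ∠GDV = 40°  [VD∥CU, corresponding at D]
4. ∠UDV = 140°  [linear pair at D on GU]

∠UDV = 140°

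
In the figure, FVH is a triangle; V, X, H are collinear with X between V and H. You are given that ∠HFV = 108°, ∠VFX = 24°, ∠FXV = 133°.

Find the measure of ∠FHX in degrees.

1. ∠FVX = 23°  [△FVX]
2. ∠FVH = 23°  [X on ray VH]
3. ∠FHV = 49°  [△FVH]
4. ∠FHX = 49°  [X on ray HV]

∠FHX = 49°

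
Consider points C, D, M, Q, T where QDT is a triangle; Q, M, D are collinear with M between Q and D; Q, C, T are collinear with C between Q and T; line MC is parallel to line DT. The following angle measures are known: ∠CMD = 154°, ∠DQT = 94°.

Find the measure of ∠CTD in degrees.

1. ∠CMQ = 26°  [linear pair at M on QD]
2. ∠CQM = 94°  [M on QD, C on QT]
3. ∠MCQ = 60°  [△QMC]
4. ∠MCT = 120°  [linear pair at C on QT]
5. ∠CTD = 60°  [MC∥DT, co-interior at T–C]

∠CTD = 60°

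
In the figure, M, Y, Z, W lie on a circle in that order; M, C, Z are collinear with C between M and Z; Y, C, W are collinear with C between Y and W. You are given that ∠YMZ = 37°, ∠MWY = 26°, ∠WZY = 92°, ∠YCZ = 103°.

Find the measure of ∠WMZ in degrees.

1. ∠YWZ = 37°  [same arc YZ]
2. ∠WYZ = 51°  [△YZW]
3. ∠WMZ = 51°  [same arc ZW]

∠WMZ = 51°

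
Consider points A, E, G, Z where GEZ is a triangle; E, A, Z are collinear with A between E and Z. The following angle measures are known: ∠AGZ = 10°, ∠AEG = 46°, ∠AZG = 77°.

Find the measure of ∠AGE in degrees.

∠AGE = 47°

1. ∠GAZ = 93°  [△GAZ]
2. ∠EAG = 87°  [linear pair at A on EZ]
3. ∠AGE = 47°  [△GEA]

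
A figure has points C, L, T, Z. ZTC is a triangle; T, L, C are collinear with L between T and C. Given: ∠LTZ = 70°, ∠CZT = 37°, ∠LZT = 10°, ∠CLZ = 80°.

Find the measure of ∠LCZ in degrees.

1. ∠CTZ = 70°  [L on ray TC]
2. ∠TCZ = 73°  [△ZTC]
3. ∠LCZ = 73°  [L on ray CT]

∠LCZ = 73°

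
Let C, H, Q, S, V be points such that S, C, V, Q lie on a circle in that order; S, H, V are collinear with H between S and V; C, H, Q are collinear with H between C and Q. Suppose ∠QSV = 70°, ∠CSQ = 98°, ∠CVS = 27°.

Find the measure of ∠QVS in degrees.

∠QVS = 55°

1. ∠CQS = 27°  [same arc SC]
2. ∠QCS = 55°  [△SCQ]
3. ∠QVS = 55°  [same arc SQ]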